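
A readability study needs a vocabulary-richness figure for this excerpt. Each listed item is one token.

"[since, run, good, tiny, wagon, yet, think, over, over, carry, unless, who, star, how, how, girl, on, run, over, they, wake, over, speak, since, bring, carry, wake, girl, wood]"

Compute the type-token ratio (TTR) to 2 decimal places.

N = 29 tokens, V = 20 types.
TTR = V / N = 20 / 29 = 0.69

0.69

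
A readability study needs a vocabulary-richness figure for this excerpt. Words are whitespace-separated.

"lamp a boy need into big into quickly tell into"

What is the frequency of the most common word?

3

Frequencies: into:3, lamp:1, a:1, boy:1, need:1, big:1, quickly:1, tell:1
Most common: 'into' with frequency 3.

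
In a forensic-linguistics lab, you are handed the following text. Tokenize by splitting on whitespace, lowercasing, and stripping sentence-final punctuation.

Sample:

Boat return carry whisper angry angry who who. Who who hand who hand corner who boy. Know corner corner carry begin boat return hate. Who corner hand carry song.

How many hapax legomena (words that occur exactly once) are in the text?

6

Frequencies: who:7, corner:4, carry:3, hand:3, boat:2, return:2, angry:2, whisper:1, boy:1, know:1, begin:1, hate:1, song:1
Hapax (freq=1): begin, boy, hate, know, song, whisper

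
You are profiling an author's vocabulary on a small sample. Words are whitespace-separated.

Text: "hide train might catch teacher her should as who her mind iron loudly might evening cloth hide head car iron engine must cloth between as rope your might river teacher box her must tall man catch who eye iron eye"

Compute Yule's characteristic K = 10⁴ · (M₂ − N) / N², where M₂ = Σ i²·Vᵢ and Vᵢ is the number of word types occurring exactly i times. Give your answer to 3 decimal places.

Frequencies: might:3, her:3, iron:3, hide:2, catch:2, teacher:2, as:2, who:2, cloth:2, must:2, eye:2, train:1, should:1, mind:1, loudly:1, evening:1, head:1, car:1, engine:1, between:1, … (6 more, each freq 1)
N = 40. Frequency spectrum: V_1=15, V_2=8, V_3=3
M₂ = 1²·15 + 2²·8 + 3²·3 = 74
K = 10000 × (74 − 40) / 40² = 212.500

212.500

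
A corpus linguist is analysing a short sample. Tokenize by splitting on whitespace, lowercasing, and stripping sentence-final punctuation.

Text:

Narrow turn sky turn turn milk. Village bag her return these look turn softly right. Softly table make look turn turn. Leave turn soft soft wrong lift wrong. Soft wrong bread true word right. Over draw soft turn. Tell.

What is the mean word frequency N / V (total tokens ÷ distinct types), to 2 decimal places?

1.63

N = 39 tokens, V = 24 types.
Mean frequency = N / V = 39 / 24 = 1.63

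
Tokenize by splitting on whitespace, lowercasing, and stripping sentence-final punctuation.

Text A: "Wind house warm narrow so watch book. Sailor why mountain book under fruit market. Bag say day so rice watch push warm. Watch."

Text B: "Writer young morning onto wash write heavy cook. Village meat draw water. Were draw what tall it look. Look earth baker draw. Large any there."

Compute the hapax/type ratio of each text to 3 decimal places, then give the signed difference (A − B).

-0.131

A: hapax=14, V=18, ratio=0.778
B: hapax=20, V=22, ratio=0.909
Difference = 0.778 − 0.909 = -0.131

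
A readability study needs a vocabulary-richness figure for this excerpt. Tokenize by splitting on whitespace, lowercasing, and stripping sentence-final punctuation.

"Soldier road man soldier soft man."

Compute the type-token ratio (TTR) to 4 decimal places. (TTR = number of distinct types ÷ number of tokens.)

0.6667

N = 6 tokens, V = 4 types.
TTR = V / N = 4 / 6 = 0.6667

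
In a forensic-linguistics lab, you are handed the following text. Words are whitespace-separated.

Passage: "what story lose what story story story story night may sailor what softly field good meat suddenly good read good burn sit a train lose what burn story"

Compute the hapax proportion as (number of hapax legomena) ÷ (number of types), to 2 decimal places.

0.69

Frequencies: story:6, what:4, good:3, lose:2, burn:2, night:1, may:1, sailor:1, softly:1, field:1, meat:1, suddenly:1, read:1, sit:1, a:1, train:1
Hapax count = 11; type count = 16.
Ratio = 11 / 16 = 0.69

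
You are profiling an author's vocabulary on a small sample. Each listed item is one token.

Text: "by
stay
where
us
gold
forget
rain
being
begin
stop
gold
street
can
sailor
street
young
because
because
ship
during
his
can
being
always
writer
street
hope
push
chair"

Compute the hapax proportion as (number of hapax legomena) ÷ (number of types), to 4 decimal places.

Frequencies: street:3, gold:2, being:2, can:2, because:2, by:1, stay:1, where:1, us:1, forget:1, rain:1, begin:1, stop:1, sailor:1, young:1, ship:1, during:1, his:1, always:1, writer:1, … (3 more, each freq 1)
Hapax count = 18; type count = 23.
Ratio = 18 / 23 = 0.7826

0.7826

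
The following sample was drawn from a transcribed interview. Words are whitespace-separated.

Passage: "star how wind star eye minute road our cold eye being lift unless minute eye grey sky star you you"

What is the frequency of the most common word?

Frequencies: star:3, eye:3, minute:2, you:2, how:1, wind:1, road:1, our:1, cold:1, being:1, lift:1, unless:1, grey:1, sky:1
Most common: 'star' with frequency 3.

3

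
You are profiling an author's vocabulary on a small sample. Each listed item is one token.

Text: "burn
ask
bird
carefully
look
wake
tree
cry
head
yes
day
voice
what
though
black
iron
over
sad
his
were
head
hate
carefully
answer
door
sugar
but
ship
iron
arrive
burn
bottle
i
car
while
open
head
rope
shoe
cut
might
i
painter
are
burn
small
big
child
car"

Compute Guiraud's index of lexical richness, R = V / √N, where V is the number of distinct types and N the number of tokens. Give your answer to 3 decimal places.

5.857

N = 49, V = 41.
√N = 7.000000
R = 41 / 7.000000 = 5.857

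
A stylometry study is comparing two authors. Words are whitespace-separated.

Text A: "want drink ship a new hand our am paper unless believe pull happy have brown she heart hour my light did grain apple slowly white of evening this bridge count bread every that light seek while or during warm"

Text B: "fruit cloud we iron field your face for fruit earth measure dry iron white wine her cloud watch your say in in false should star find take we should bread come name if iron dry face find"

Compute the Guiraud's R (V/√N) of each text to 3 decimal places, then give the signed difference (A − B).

1.811

A: V=38, N=39, R=6.085
B: V=26, N=37, R=4.274
Difference = 6.085 − 4.274 = 1.811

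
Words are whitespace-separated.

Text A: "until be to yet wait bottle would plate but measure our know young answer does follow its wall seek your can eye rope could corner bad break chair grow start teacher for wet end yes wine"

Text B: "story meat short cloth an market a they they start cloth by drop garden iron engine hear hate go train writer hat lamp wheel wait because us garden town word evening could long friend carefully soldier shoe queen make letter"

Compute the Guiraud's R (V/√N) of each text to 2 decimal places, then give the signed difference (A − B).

0.15

A: V=36, N=36, R=6.00
B: V=37, N=40, R=5.85
Difference = 6.00 − 5.85 = 0.15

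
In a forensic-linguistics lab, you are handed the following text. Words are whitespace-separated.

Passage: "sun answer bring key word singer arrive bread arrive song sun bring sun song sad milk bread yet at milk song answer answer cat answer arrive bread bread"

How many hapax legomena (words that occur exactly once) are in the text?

Frequencies: answer:4, bread:4, sun:3, arrive:3, song:3, bring:2, milk:2, key:1, word:1, singer:1, sad:1, yet:1, at:1, cat:1
Hapax (freq=1): at, cat, key, sad, singer, word, yet

7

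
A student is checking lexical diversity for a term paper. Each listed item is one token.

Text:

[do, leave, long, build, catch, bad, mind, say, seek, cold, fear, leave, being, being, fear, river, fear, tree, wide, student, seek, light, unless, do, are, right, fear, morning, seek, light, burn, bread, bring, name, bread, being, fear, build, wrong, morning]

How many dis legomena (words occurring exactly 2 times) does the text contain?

Frequencies: fear:5, seek:3, being:3, do:2, leave:2, build:2, light:2, morning:2, bread:2, long:1, catch:1, bad:1, mind:1, say:1, cold:1, river:1, tree:1, wide:1, student:1, unless:1, … (6 more, each freq 1)
Words with frequency 2: bread, build, do, leave, light, morning

6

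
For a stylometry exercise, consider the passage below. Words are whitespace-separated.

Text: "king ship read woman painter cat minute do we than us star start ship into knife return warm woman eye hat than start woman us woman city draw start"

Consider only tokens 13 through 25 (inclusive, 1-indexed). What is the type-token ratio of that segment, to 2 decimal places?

0.85

Segment tokens 13–25: start, ship, into, knife, return, warm, woman, eye, hat, than, start, woman, us
Segment N = 13, segment V = 11.
TTR = 11 / 13 = 0.85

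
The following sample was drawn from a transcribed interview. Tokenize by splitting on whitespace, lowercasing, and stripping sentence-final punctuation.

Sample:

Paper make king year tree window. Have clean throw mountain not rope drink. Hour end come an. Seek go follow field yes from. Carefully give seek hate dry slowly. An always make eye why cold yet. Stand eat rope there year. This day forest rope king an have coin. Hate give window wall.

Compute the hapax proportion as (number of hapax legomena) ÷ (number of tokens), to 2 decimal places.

0.58

Frequencies: rope:3, an:3, make:2, king:2, year:2, window:2, have:2, seek:2, give:2, hate:2, paper:1, tree:1, clean:1, throw:1, mountain:1, not:1, drink:1, hour:1, end:1, come:1, … (21 more, each freq 1)
Hapax count = 31; token count = 53.
Ratio = 31 / 53 = 0.58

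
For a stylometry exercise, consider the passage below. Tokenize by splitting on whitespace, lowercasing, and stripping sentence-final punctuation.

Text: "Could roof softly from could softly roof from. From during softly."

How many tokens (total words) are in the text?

11

Tokens: could, roof, softly, from, could, softly, roof, from, from, during, softly
N = 11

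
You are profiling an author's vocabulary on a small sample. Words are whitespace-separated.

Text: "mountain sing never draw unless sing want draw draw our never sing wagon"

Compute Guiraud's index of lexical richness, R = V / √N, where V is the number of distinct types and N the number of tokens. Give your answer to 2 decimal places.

2.22

N = 13, V = 8.
√N = 3.605551
R = 8 / 3.605551 = 2.22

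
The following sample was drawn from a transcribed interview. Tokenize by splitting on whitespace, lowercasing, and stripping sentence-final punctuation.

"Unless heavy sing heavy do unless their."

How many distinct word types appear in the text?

Distinct types: {do, heavy, sing, their, unless}
V = 5

5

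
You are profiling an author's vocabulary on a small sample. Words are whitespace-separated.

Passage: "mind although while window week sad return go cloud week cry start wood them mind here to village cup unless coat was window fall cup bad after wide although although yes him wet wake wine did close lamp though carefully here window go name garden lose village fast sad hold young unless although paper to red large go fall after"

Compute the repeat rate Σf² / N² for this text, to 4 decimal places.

Frequencies: although:4, window:3, go:3, mind:2, week:2, sad:2, here:2, to:2, village:2, cup:2, unless:2, fall:2, after:2, while:1, return:1, cloud:1, cry:1, start:1, wood:1, them:1, … (23 more, each freq 1)
Σf² = 104; N² = 3600
Repeat rate = 104 / 3600 = 0.0289

0.0289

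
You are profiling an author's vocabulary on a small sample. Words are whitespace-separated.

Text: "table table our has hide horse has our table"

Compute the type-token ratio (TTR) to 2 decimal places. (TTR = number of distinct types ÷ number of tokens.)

0.56

N = 9 tokens, V = 5 types.
TTR = V / N = 5 / 9 = 0.56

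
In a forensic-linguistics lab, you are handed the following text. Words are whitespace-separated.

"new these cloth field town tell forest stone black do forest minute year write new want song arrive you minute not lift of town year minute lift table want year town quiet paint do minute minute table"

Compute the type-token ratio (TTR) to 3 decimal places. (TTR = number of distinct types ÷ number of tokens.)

0.622

N = 37 tokens, V = 23 types.
TTR = V / N = 23 / 37 = 0.622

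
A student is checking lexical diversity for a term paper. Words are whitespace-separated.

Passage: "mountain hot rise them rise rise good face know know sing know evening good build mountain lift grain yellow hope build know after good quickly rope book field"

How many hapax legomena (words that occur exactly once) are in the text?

Frequencies: know:4, rise:3, good:3, mountain:2, build:2, hot:1, them:1, face:1, sing:1, evening:1, lift:1, grain:1, yellow:1, hope:1, after:1, quickly:1, rope:1, book:1, field:1
Hapax (freq=1): after, book, evening, face, field, grain, hope, hot, lift, quickly, rope, sing, them, yellow

14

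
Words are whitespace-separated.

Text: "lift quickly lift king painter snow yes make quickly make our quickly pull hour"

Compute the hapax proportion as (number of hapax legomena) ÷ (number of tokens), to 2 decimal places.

Frequencies: quickly:3, lift:2, make:2, king:1, painter:1, snow:1, yes:1, our:1, pull:1, hour:1
Hapax count = 7; token count = 14.
Ratio = 7 / 14 = 0.50

0.50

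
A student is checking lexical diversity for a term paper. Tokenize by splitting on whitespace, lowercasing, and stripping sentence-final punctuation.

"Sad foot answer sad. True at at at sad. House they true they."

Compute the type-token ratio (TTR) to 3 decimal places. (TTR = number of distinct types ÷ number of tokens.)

N = 13 tokens, V = 7 types.
TTR = V / N = 7 / 13 = 0.538

0.538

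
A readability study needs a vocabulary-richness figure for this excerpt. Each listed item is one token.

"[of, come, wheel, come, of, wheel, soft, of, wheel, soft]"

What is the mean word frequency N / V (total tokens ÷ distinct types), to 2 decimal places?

2.50

N = 10 tokens, V = 4 types.
Mean frequency = N / V = 10 / 4 = 2.50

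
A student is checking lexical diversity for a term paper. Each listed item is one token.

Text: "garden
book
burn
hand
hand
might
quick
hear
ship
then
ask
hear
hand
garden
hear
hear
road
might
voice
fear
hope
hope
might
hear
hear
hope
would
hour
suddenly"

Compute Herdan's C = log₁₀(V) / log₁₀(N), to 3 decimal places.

N = 29, V = 17.
log₁₀(V) = 1.230449, log₁₀(N) = 1.462398
C = 1.230449 / 1.462398 = 0.841

0.841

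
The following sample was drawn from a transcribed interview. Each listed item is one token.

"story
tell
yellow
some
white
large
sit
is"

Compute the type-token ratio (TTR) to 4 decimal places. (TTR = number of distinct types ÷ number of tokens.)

1.0000

N = 8 tokens, V = 8 types.
TTR = V / N = 8 / 8 = 1.0000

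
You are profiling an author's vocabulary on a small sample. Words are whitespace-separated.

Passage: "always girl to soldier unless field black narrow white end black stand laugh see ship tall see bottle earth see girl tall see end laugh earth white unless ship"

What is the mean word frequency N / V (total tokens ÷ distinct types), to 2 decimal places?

N = 29 tokens, V = 17 types.
Mean frequency = N / V = 29 / 17 = 1.71

1.71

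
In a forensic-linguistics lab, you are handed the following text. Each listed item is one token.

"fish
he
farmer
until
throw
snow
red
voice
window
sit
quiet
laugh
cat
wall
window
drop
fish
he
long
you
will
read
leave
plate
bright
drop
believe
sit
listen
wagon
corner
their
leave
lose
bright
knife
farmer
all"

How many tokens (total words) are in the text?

Tokens: fish, he, farmer, until, throw, snow, red, voice, window, sit, quiet, laugh, cat, wall, window, drop, fish, he, long, you, will, read, leave, plate, bright, drop, believe, sit, listen, wagon, corner, their, leave, lose, bright, knife, farmer, all
N = 38

38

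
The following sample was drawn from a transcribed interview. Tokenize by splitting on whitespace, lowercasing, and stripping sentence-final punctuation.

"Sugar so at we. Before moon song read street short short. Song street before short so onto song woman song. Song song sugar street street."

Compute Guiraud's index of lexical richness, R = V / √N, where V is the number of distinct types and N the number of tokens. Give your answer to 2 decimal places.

N = 25, V = 12.
√N = 5.000000
R = 12 / 5.000000 = 2.40

2.40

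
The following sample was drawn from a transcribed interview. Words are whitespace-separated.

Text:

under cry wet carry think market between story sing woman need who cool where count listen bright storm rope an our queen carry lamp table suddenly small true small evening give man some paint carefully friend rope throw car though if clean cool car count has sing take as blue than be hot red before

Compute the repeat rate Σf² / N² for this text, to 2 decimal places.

Frequencies: carry:2, sing:2, cool:2, count:2, rope:2, small:2, car:2, under:1, cry:1, wet:1, think:1, market:1, between:1, story:1, woman:1, need:1, who:1, where:1, listen:1, bright:1, … (28 more, each freq 1)
Σf² = 69; N² = 3025
Repeat rate = 69 / 3025 = 0.02

0.02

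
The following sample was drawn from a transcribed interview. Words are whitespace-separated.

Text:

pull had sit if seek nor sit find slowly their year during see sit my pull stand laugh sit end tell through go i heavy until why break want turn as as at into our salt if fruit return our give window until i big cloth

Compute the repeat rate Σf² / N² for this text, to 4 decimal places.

Frequencies: sit:4, pull:2, if:2, i:2, until:2, as:2, our:2, had:1, seek:1, nor:1, find:1, slowly:1, their:1, year:1, during:1, see:1, my:1, stand:1, laugh:1, end:1, … (17 more, each freq 1)
Σf² = 70; N² = 2116
Repeat rate = 70 / 2116 = 0.0331

0.0331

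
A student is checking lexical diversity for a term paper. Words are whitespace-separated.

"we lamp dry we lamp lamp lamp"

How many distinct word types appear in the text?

Distinct types: {dry, lamp, we}
V = 3

3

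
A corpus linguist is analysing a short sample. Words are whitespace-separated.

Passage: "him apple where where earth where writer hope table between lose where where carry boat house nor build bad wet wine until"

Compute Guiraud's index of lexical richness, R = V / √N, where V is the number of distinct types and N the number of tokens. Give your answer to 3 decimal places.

N = 22, V = 18.
√N = 4.690416
R = 18 / 4.690416 = 3.838

3.838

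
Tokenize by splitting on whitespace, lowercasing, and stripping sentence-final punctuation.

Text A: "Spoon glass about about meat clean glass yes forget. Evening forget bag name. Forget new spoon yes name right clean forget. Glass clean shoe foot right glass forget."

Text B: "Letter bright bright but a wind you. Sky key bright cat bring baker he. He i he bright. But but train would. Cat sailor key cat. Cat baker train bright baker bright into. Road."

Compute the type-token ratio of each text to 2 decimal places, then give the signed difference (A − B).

-0.03

TTR(A) = 14/28 = 0.50
TTR(B) = 18/34 = 0.53
Difference = 0.50 − 0.53 = -0.03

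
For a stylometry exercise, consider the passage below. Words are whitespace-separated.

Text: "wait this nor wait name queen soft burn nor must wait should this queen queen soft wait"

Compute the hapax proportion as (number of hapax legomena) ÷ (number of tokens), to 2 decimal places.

0.24

Frequencies: wait:4, queen:3, this:2, nor:2, soft:2, name:1, burn:1, must:1, should:1
Hapax count = 4; token count = 17.
Ratio = 4 / 17 = 0.24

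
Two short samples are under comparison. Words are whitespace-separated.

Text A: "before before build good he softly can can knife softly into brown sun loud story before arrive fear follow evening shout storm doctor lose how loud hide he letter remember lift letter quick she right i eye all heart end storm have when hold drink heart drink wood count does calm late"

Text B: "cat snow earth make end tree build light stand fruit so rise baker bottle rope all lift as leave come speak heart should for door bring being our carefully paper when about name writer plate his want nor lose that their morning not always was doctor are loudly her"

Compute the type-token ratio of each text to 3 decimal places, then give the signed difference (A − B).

TTR(A) = 42/52 = 0.808
TTR(B) = 49/49 = 1.000
Difference = 0.808 − 1.000 = -0.192

-0.192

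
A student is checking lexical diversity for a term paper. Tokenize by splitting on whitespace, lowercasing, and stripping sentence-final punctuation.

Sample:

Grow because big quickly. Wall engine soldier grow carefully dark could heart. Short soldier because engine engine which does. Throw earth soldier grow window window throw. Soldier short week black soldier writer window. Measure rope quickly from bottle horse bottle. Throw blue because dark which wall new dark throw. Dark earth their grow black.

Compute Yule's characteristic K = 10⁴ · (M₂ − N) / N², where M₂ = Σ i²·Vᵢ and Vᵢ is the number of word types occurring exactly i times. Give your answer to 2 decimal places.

301.78

Frequencies: soldier:5, grow:4, dark:4, throw:4, because:3, engine:3, window:3, quickly:2, wall:2, short:2, which:2, earth:2, black:2, bottle:2, big:1, carefully:1, could:1, heart:1, does:1, week:1, … (8 more, each freq 1)
N = 54. Frequency spectrum: V_1=14, V_2=7, V_3=3, V_4=3, V_5=1
M₂ = 1²·14 + 2²·7 + 3²·3 + 4²·3 + 5²·1 = 142
K = 10000 × (142 − 54) / 54² = 301.78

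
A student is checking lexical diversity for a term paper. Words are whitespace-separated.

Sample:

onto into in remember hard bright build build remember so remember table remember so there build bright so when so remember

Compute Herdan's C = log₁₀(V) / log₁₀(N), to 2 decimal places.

N = 21, V = 11.
log₁₀(V) = 1.041393, log₁₀(N) = 1.322219
C = 1.041393 / 1.322219 = 0.79

0.79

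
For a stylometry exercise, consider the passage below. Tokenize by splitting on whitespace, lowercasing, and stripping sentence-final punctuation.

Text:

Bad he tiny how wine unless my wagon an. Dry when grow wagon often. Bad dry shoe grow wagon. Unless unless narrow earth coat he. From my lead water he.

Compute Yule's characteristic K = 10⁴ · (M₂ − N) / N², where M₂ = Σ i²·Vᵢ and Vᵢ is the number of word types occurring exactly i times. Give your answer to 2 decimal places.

Frequencies: he:3, unless:3, wagon:3, bad:2, my:2, dry:2, grow:2, tiny:1, how:1, wine:1, an:1, when:1, often:1, shoe:1, narrow:1, earth:1, coat:1, from:1, lead:1, water:1
N = 30. Frequency spectrum: V_1=13, V_2=4, V_3=3
M₂ = 1²·13 + 2²·4 + 3²·3 = 56
K = 10000 × (56 − 30) / 30² = 288.89

288.89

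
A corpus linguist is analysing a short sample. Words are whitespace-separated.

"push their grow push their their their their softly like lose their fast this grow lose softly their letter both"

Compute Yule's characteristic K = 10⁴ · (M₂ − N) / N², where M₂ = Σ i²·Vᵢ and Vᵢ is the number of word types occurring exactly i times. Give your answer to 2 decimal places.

Frequencies: their:7, push:2, grow:2, softly:2, lose:2, like:1, fast:1, this:1, letter:1, both:1
N = 20. Frequency spectrum: V_1=5, V_2=4, V_7=1
M₂ = 1²·5 + 2²·4 + 7²·1 = 70
K = 10000 × (70 − 20) / 20² = 1250.00

1250.00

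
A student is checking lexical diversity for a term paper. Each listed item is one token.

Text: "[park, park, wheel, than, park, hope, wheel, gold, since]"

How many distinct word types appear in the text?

Distinct types: {gold, hope, park, since, than, wheel}
V = 6

6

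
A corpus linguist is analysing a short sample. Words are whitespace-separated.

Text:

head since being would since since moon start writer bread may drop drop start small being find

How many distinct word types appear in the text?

Distinct types: {being, bread, drop, find, head, may, moon, since, small, start, would, writer}
V = 12

12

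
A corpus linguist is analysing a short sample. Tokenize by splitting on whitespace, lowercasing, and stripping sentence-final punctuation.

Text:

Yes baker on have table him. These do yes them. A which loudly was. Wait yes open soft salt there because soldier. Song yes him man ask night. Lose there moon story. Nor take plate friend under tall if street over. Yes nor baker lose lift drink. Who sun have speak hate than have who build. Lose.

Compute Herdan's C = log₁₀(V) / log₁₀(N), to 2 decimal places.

0.94

N = 57, V = 44.
log₁₀(V) = 1.643453, log₁₀(N) = 1.755875
C = 1.643453 / 1.755875 = 0.94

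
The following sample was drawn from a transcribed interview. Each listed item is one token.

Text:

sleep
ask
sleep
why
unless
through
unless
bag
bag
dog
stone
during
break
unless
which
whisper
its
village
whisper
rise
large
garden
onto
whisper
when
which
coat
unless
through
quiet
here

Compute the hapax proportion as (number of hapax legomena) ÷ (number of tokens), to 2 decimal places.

Frequencies: unless:4, whisper:3, sleep:2, through:2, bag:2, which:2, ask:1, why:1, dog:1, stone:1, during:1, break:1, its:1, village:1, rise:1, large:1, garden:1, onto:1, when:1, coat:1, … (2 more, each freq 1)
Hapax count = 16; token count = 31.
Ratio = 16 / 31 = 0.52

0.52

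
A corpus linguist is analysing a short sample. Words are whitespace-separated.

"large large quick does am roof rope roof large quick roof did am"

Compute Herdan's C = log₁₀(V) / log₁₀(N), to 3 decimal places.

N = 13, V = 7.
log₁₀(V) = 0.845098, log₁₀(N) = 1.113943
C = 0.845098 / 1.113943 = 0.759

0.759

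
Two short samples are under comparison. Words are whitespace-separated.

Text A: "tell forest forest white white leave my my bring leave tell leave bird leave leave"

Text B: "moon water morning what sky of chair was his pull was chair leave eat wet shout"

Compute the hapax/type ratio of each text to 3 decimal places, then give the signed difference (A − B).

A: hapax=2, V=7, ratio=0.286
B: hapax=12, V=14, ratio=0.857
Difference = 0.286 − 0.857 = -0.571

-0.571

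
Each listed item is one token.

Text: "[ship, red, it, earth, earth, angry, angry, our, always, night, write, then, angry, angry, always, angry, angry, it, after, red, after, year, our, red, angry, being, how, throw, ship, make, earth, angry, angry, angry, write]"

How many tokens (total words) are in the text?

35

Tokens: ship, red, it, earth, earth, angry, angry, our, always, night, write, then, angry, angry, always, angry, angry, it, after, red, after, year, our, red, angry, being, how, throw, ship, make, earth, angry, angry, angry, write
N = 35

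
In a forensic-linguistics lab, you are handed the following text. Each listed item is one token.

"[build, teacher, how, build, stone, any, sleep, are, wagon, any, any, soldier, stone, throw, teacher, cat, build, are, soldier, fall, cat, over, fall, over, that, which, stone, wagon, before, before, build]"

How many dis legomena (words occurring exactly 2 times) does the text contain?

8

Frequencies: build:4, stone:3, any:3, teacher:2, are:2, wagon:2, soldier:2, cat:2, fall:2, over:2, before:2, how:1, sleep:1, throw:1, that:1, which:1
Words with frequency 2: are, before, cat, fall, over, soldier, teacher, wagon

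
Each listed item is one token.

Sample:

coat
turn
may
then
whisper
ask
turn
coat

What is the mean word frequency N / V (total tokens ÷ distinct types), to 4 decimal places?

N = 8 tokens, V = 6 types.
Mean frequency = N / V = 8 / 6 = 1.3333

1.3333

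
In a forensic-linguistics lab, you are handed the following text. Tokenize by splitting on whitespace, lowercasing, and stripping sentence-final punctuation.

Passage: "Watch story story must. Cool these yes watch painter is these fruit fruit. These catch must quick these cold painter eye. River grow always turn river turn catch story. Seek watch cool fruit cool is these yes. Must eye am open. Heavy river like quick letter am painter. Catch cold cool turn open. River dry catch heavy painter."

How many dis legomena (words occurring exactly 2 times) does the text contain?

Frequencies: these:5, cool:4, painter:4, catch:4, river:4, watch:3, story:3, must:3, fruit:3, turn:3, yes:2, is:2, quick:2, cold:2, eye:2, am:2, open:2, heavy:2, grow:1, always:1, … (4 more, each freq 1)
Words with frequency 2: am, cold, eye, heavy, is, open, quick, yes

8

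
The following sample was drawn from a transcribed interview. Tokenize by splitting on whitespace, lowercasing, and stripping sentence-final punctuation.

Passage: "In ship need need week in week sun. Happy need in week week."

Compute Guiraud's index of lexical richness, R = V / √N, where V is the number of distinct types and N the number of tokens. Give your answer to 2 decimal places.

1.66

N = 13, V = 6.
√N = 3.605551
R = 6 / 3.605551 = 1.66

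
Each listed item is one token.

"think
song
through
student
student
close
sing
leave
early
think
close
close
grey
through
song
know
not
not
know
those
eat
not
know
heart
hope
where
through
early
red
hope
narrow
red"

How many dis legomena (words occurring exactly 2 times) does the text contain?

6

Frequencies: through:3, close:3, know:3, not:3, think:2, song:2, student:2, early:2, hope:2, red:2, sing:1, leave:1, grey:1, those:1, eat:1, heart:1, where:1, narrow:1
Words with frequency 2: early, hope, red, song, student, think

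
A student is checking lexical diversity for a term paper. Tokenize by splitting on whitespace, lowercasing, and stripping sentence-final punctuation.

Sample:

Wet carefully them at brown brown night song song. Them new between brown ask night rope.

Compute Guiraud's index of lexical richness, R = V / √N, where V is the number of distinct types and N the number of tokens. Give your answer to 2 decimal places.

N = 16, V = 11.
√N = 4.000000
R = 11 / 4.000000 = 2.75

2.75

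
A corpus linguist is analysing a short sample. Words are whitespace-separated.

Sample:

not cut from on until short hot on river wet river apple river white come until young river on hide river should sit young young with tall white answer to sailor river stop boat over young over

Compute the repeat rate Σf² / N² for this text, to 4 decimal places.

0.0665

Frequencies: river:6, young:4, on:3, until:2, white:2, over:2, not:1, cut:1, from:1, short:1, hot:1, wet:1, apple:1, come:1, hide:1, should:1, sit:1, with:1, tall:1, answer:1, … (4 more, each freq 1)
Σf² = 91; N² = 1369
Repeat rate = 91 / 1369 = 0.0665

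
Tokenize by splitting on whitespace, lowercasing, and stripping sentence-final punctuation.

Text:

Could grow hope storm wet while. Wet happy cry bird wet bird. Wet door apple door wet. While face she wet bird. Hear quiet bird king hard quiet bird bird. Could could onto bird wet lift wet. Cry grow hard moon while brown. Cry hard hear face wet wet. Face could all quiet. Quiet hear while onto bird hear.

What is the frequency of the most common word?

Frequencies: wet:10, bird:8, could:4, while:4, hear:4, quiet:4, cry:3, face:3, hard:3, grow:2, door:2, onto:2, hope:1, storm:1, happy:1, apple:1, she:1, king:1, lift:1, moon:1, … (2 more, each freq 1)
Most common: 'wet' with frequency 10.

10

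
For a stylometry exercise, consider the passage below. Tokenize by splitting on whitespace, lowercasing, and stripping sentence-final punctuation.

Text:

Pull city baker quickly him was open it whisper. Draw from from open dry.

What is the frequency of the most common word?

Frequencies: open:2, from:2, pull:1, city:1, baker:1, quickly:1, him:1, was:1, it:1, whisper:1, draw:1, dry:1
Most common: 'open' with frequency 2.

2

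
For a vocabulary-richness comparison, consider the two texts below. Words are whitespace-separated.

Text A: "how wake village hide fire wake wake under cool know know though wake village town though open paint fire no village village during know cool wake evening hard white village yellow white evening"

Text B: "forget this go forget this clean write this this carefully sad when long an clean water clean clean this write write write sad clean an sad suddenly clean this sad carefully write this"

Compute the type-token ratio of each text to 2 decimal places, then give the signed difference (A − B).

TTR(A) = 18/33 = 0.55
TTR(B) = 12/33 = 0.36
Difference = 0.55 − 0.36 = 0.19

0.19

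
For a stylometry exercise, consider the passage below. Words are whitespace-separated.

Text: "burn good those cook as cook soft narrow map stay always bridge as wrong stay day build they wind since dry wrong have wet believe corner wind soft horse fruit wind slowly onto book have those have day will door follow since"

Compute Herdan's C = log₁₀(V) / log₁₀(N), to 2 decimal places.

0.91

N = 42, V = 30.
log₁₀(V) = 1.477121, log₁₀(N) = 1.623249
C = 1.477121 / 1.623249 = 0.91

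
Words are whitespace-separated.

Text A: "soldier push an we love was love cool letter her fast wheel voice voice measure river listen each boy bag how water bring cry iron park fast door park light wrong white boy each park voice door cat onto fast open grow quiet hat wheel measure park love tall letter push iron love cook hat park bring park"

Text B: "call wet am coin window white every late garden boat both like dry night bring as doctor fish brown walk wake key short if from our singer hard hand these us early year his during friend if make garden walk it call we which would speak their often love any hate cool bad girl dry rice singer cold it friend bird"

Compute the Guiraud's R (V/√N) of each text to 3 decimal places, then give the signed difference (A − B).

A: V=36, N=58, R=4.727
B: V=53, N=61, R=6.786
Difference = 4.727 − 6.786 = -2.059

-2.059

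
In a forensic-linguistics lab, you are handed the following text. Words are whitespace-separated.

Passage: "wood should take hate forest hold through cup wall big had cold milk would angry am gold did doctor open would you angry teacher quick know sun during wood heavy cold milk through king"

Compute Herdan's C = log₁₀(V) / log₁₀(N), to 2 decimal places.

N = 34, V = 28.
log₁₀(V) = 1.447158, log₁₀(N) = 1.531479
C = 1.447158 / 1.531479 = 0.94

0.94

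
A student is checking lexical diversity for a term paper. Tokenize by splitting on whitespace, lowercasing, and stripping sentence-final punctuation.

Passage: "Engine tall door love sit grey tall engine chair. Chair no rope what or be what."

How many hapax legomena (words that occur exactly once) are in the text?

8

Frequencies: engine:2, tall:2, chair:2, what:2, door:1, love:1, sit:1, grey:1, no:1, rope:1, or:1, be:1
Hapax (freq=1): be, door, grey, love, no, or, rope, sit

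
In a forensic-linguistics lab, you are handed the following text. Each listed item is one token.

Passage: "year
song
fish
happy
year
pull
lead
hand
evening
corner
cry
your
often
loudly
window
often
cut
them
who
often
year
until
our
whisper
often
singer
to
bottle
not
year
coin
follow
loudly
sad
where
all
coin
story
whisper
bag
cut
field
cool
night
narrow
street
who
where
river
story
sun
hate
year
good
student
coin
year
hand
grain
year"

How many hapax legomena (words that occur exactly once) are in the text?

32

Frequencies: year:7, often:4, coin:3, hand:2, loudly:2, cut:2, who:2, whisper:2, where:2, story:2, song:1, fish:1, happy:1, pull:1, lead:1, evening:1, corner:1, cry:1, your:1, window:1, … (22 more, each freq 1)
Hapax (freq=1): all, bag, bottle, cool, corner, cry, evening, field, fish, follow, good, grain, happy, hate, lead, narrow, night, not, our, pull, river, sad, singer, song, street, student, sun, them, to, until, window, your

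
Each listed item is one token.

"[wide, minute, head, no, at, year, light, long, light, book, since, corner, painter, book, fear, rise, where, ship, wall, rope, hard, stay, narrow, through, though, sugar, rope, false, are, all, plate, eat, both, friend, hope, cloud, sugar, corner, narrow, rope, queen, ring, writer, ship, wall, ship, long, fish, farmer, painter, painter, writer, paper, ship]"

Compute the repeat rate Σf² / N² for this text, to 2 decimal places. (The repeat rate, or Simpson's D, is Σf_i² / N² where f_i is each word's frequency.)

Frequencies: ship:4, painter:3, rope:3, light:2, long:2, book:2, corner:2, wall:2, narrow:2, sugar:2, writer:2, wide:1, minute:1, head:1, no:1, at:1, year:1, since:1, fear:1, rise:1, … (19 more, each freq 1)
Σf² = 94; N² = 2916
Repeat rate = 94 / 2916 = 0.03

0.03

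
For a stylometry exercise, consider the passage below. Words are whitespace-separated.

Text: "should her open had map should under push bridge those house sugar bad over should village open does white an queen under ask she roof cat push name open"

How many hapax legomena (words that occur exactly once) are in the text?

19

Frequencies: should:3, open:3, under:2, push:2, her:1, had:1, map:1, bridge:1, those:1, house:1, sugar:1, bad:1, over:1, village:1, does:1, white:1, an:1, queen:1, ask:1, she:1, … (3 more, each freq 1)
Hapax (freq=1): an, ask, bad, bridge, cat, does, had, her, house, map, name, over, queen, roof, she, sugar, those, village, white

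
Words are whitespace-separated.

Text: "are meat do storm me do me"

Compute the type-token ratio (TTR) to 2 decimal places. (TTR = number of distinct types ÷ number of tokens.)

0.71

N = 7 tokens, V = 5 types.
TTR = V / N = 5 / 7 = 0.71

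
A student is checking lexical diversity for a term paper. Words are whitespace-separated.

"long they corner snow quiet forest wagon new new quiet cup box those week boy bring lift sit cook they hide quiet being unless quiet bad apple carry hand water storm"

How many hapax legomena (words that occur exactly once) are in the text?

23

Frequencies: quiet:4, they:2, new:2, long:1, corner:1, snow:1, forest:1, wagon:1, cup:1, box:1, those:1, week:1, boy:1, bring:1, lift:1, sit:1, cook:1, hide:1, being:1, unless:1, … (6 more, each freq 1)
Hapax (freq=1): apple, bad, being, box, boy, bring, carry, cook, corner, cup, forest, hand, hide, lift, long, sit, snow, storm, those, unless, wagon, water, week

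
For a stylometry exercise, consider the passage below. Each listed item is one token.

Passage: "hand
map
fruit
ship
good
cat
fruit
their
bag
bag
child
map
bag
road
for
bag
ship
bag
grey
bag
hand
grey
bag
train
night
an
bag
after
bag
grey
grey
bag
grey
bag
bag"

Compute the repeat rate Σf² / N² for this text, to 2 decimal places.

Frequencies: bag:12, grey:5, hand:2, map:2, fruit:2, ship:2, good:1, cat:1, their:1, child:1, road:1, for:1, train:1, night:1, an:1, after:1
Σf² = 195; N² = 1225
Repeat rate = 195 / 1225 = 0.16

0.16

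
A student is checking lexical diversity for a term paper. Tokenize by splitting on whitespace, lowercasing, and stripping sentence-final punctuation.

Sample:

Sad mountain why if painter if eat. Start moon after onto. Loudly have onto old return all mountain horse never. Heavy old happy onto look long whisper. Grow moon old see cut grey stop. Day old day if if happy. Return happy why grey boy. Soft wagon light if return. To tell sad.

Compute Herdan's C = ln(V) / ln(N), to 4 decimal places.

0.8882

N = 53, V = 34.
ln(V) = 3.526361, ln(N) = 3.970292
C = 3.526361 / 3.970292 = 0.8882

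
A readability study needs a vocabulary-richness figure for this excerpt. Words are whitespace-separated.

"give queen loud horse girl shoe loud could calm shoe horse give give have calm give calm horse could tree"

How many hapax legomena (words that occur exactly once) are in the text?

4

Frequencies: give:4, horse:3, calm:3, loud:2, shoe:2, could:2, queen:1, girl:1, have:1, tree:1
Hapax (freq=1): girl, have, queen, tree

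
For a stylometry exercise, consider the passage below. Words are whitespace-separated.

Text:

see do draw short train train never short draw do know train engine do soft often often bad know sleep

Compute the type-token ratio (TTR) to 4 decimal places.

N = 20 tokens, V = 12 types.
TTR = V / N = 12 / 20 = 0.6000

0.6000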